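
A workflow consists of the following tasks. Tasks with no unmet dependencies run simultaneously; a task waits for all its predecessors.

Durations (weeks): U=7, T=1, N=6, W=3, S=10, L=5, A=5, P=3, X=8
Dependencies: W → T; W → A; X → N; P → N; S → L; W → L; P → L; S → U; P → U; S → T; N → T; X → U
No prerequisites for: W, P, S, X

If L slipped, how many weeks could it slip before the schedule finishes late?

2

The longest chain is S→U = 10+7 = 17; overall finish 17 weeks.
The longest chain containing L totals 15 weeks.
Float = 17 − 15 = 2.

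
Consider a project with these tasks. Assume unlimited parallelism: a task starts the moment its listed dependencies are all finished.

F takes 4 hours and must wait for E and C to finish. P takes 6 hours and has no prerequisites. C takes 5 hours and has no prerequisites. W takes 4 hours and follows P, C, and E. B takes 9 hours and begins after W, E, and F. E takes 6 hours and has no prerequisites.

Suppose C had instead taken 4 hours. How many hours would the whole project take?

Actual critical path: P→W→B = 6+4+9 = 19 ⇒ 19 hours.
C is off the critical path — its longest chain is 18 hours, giving 1 of slack.
No other chain overtakes it, so the finish is 19 hours.

19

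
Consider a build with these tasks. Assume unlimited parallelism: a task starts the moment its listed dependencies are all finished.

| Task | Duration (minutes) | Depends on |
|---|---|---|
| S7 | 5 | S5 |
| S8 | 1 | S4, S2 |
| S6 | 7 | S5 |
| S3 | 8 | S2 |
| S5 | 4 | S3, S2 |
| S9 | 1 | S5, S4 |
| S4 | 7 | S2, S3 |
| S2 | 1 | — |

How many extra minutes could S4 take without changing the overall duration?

S2→S3→S5→S6 = 1+8+4+7 = 20 sets the makespan at 20 minutes.
The longest chain containing S4 totals 17 minutes.
So S4 can slip 19 − 16 = 3 minutes.

3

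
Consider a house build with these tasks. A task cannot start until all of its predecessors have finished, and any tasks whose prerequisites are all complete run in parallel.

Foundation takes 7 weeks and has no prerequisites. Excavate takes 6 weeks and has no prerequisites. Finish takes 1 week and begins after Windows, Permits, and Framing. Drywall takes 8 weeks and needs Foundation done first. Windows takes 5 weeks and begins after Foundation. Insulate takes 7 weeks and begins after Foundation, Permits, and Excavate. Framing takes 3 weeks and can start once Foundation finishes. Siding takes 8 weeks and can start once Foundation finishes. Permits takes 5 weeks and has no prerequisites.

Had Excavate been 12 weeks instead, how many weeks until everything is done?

19

Baseline: Foundation→Drywall = 7+8 = 15 → 15 weeks.
Excavate is off the critical path — its longest chain is 13 weeks, giving 2 of slack.
Now Excavate→Insulate = 12+7 = 19 is longest, so the finish becomes 19 weeks.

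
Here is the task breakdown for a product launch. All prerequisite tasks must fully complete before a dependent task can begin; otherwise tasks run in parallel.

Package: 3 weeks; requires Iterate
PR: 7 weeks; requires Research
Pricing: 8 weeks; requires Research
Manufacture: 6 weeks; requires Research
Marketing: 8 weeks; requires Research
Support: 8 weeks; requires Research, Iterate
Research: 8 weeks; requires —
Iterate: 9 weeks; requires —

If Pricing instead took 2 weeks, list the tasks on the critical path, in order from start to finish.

As given, the longest chain is Iterate→Support = 9+8 = 17, so the finish is 17 weeks.
Pricing has 1 week of float (longest path through it is 16).
The critical path is still Iterate→Support; finish is now 17 weeks.

Iterate, Support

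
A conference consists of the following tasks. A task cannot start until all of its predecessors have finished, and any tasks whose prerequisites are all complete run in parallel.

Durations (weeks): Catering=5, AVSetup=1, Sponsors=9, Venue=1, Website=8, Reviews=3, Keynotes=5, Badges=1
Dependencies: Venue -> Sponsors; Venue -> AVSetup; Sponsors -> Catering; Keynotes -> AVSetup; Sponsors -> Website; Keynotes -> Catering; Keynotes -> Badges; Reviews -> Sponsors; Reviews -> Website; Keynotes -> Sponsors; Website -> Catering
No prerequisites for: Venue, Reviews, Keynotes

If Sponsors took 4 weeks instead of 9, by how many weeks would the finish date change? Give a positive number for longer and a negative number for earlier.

Baseline: Keynotes→Sponsors→Website→Catering = 5+9+8+5 = 27 → 27 weeks.
Sponsors lies on that path, so at 4 weeks the path becomes 22 weeks.
No other chain overtakes it, so the finish is 22 weeks.
Change in finish: 22 − 27 = -5 weeks.

-5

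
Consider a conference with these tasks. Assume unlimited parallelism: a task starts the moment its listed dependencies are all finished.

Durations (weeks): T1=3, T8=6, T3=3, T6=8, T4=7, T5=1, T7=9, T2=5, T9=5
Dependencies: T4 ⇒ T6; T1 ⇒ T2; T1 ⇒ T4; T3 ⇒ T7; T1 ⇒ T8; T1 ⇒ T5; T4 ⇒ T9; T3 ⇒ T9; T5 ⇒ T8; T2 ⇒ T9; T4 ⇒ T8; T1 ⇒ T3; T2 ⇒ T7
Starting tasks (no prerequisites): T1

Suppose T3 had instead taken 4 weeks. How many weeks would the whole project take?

18

Critical path before the change: T1→T4→T6 = 3+7+8 = 18 giving 18 weeks.
The longest path through T3 is only 15 weeks, so T3 has float 3.
That remains the longest chain; total 18 weeks.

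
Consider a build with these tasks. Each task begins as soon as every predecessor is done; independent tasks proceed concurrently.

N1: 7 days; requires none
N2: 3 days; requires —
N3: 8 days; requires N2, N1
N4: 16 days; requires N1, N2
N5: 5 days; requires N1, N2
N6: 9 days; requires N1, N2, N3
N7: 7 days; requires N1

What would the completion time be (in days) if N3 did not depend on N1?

23

Before: longest chain N1→N3→N6 = 7+8+9 = 24, finish 24.
Without N1→N3, N3's earliest start moves from 7 to 3.
New critical path: N1→N4 = 7+16 = 23 ⇒ 23 days.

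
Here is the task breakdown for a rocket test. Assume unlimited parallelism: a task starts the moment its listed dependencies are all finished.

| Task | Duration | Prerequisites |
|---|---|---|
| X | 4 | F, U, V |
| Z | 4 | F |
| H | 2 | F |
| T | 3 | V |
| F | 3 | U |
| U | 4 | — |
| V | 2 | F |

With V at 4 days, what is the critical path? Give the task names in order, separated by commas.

U, F, V, X

The binding path is U→F→V→X = 4+3+2+4 = 13; finish at 13 days.
V lies on that path, so at 4 days the path becomes 15 days.
That remains the longest chain; total 15 days.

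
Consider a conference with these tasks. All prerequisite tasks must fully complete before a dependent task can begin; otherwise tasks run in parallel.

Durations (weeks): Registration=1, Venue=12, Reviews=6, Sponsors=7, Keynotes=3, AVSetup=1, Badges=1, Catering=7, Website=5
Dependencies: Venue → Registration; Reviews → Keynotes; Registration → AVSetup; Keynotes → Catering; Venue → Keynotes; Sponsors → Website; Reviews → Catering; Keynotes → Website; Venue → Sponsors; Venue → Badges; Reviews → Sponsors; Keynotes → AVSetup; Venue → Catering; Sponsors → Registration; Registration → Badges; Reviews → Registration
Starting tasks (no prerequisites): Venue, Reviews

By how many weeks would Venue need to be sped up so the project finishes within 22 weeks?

Current finish: 24 weeks; target: 22.
Venue is on every critical path, so each week cut from Venue cuts the finish by one (this holds down to a finish of 18).
Need 24 − 22 = 2 weeks off Venue → Venue becomes 10 weeks, finish becomes 22.

2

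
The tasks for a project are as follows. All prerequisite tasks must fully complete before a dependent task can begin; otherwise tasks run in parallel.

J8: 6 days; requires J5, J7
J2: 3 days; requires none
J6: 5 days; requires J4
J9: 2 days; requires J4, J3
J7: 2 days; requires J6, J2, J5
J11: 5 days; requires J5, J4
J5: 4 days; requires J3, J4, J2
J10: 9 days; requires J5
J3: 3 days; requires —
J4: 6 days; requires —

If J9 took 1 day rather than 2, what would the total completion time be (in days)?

19

Actual critical path: J4→J5→J10 = 6+4+9 = 19 ⇒ 19 days.
The longest path through J9 is only 8 days, so J9 has float 11.
No other chain overtakes it, so the finish is 19 days.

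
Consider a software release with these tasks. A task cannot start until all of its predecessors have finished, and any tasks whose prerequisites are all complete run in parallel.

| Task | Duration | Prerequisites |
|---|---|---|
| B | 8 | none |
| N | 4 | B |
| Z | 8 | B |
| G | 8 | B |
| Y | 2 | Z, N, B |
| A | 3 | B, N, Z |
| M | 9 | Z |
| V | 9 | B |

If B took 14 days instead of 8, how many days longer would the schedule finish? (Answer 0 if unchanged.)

6

Actual critical path: B→Z→M = 8+8+9 = 25 ⇒ 25 days.
Since B is critical, the +6 change carries straight to that chain (now 31 days).
That remains the longest chain; total 31 days.
Change in finish: 31 − 25 = +6 days.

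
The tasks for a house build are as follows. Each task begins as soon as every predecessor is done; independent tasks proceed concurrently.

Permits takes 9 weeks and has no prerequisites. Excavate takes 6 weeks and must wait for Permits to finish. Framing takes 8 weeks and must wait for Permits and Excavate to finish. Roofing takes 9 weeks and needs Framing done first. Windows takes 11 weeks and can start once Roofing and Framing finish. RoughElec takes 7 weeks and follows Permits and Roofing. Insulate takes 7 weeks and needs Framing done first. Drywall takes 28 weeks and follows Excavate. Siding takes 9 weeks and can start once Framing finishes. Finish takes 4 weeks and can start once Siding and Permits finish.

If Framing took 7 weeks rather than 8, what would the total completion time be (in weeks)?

43

As given, the longest chain is Permits→Excavate→Framing→Roofing→Windows = 9+6+8+9+11 = 43, so the finish is 43 weeks.
Since Framing is critical, the -1 change carries straight to that chain (now 42 weeks).
New critical path: Permits→Excavate→Drywall = 9+6+28 = 43 ⇒ 43 weeks.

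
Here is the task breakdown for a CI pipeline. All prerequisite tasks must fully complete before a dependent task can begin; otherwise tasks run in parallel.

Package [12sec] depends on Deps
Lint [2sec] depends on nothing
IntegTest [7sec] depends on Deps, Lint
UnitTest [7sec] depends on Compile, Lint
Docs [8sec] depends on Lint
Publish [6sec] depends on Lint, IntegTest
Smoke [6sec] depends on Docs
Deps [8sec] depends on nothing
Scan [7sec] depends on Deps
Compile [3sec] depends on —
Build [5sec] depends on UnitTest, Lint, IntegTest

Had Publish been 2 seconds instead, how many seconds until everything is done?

Critical path before the change: Deps→IntegTest→Publish = 8+7+6 = 21 giving 21 seconds.
Publish lies on that path, so at 2 seconds the path becomes 17 seconds.
Now Deps→IntegTest→Build = 8+7+5 = 20 is longest, so the finish becomes 20 seconds.

20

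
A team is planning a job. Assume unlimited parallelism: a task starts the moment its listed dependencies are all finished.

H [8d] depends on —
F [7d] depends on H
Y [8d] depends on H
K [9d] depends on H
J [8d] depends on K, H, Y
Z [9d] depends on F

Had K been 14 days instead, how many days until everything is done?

30

Actual critical path: H→K→J = 8+9+8 = 25 ⇒ 25 days.
Since K is critical, the +5 change carries straight to that chain (now 30 days).
That remains the longest chain; total 30 days.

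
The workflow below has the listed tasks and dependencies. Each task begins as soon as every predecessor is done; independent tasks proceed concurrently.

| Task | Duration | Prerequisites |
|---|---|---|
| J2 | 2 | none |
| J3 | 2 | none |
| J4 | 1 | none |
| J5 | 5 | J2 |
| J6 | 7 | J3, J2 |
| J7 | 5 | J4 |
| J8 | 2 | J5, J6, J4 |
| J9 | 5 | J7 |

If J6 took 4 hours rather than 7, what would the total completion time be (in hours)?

The binding path is J2→J6→J8 = 2+7+2 = 11; finish at 11 hours.
J6 is on the critical path; changing it to 4 makes that path 8 hours.
Now J4→J7→J9 = 1+5+5 = 11 is longest, so the finish becomes 11 hours.

11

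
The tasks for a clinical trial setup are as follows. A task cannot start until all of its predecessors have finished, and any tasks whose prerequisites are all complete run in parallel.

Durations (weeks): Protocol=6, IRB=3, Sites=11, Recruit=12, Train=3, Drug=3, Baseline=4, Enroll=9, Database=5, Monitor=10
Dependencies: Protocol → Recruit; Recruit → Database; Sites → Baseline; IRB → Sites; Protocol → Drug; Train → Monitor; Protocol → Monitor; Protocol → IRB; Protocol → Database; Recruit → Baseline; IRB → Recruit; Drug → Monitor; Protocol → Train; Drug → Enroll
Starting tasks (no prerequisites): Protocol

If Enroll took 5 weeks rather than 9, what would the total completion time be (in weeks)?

26

The binding path is Protocol→IRB→Recruit→Database = 6+3+12+5 = 26; finish at 26 weeks.
Enroll is off the critical path — its longest chain is 18 weeks, giving 8 of slack.
No other chain overtakes it, so the finish is 26 weeks.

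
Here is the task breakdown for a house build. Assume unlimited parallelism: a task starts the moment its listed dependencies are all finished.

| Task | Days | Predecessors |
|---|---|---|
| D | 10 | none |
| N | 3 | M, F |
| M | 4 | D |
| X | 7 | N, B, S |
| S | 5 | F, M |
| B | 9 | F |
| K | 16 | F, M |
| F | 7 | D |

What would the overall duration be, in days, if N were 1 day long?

33

Baseline: D→F→K = 10+7+16 = 33 → 33 days.
N is off the critical path — its longest chain is 27 days, giving 6 of slack.
That remains the longest chain; total 33 days.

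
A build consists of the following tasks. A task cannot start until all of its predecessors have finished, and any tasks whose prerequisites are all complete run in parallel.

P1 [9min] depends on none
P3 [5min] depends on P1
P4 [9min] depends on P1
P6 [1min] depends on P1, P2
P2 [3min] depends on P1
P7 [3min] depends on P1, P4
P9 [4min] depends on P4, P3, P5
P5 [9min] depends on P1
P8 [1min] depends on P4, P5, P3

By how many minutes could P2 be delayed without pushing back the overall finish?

P1→P4→P9 = 9+9+4 = 22 sets the makespan at 22 minutes.
P2 finishes as early as 12 and must finish by 21.
Slack of P2 = 18 − 9 = 9 minutes.

9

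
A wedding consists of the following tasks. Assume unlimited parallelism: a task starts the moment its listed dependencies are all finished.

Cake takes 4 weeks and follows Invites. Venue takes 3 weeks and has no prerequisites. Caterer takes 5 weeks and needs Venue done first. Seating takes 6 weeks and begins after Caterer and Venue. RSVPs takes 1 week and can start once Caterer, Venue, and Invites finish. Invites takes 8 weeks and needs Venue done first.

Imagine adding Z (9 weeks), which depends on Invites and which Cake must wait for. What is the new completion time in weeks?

24

Originally the job takes 15 weeks.
With Z inserted, Cake now waits for max(Invites, Z).
New critical path: Venue→Invites→Z→Cake = 3+8+9+4 = 24 ⇒ 24 weeks.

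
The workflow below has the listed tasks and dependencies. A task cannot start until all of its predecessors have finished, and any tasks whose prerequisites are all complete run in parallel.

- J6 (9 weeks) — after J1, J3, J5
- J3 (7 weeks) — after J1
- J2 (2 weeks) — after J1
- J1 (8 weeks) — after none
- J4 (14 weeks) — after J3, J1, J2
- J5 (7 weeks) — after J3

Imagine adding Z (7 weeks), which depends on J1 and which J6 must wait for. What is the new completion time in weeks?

Originally the workflow takes 31 weeks.
With Z inserted, J6 now waits for max(J1, J3, J5, Z).
New critical path: J1→J3→J5→J6 = 8+7+7+9 = 31 ⇒ 31 weeks.

31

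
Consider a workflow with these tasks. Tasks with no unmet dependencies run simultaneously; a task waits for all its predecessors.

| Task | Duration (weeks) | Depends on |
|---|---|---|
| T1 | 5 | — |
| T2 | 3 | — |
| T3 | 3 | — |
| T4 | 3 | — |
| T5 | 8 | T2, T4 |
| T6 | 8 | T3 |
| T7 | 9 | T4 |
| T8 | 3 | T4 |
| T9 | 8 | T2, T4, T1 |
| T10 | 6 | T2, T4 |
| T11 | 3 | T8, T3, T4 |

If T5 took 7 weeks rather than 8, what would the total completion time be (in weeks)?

The binding path is T1→T9 = 5+8 = 13; finish at 13 weeks.
T5 is off the critical path — its longest chain is 11 weeks, giving 2 of slack.
That remains the longest chain; total 13 weeks.

13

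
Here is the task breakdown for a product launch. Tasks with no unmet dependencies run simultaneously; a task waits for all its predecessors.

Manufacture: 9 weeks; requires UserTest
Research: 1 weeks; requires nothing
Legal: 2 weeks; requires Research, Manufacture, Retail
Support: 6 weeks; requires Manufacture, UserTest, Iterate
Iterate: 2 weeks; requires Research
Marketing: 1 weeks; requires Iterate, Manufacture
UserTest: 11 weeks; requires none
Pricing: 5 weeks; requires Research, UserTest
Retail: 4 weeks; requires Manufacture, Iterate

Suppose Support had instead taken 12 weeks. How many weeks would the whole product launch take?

32

Actual critical path: UserTest→Manufacture→Support = 11+9+6 = 26 ⇒ 26 weeks.
Support lies on that path, so at 12 weeks the path becomes 32 weeks.
That remains the longest chain; total 32 weeks.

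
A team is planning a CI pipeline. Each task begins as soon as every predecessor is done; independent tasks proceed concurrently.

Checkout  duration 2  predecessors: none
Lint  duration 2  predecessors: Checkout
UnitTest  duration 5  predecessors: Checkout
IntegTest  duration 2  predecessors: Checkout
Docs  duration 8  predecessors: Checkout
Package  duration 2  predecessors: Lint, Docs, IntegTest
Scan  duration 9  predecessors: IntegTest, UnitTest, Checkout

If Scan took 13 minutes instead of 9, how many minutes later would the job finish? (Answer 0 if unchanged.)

The binding path is Checkout→UnitTest→Scan = 2+5+9 = 16; finish at 16 minutes.
Scan is on the critical path; changing it to 13 makes that path 20 minutes.
No other chain overtakes it, so the finish is 20 minutes.
Change in finish: 20 − 16 = +4 minutes.

4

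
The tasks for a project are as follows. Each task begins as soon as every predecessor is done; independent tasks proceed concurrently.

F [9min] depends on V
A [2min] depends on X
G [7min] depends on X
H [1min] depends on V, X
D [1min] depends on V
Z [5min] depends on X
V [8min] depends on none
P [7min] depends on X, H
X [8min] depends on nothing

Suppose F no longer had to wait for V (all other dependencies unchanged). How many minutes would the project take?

Original critical path: V→F = 8+9 = 17 ⇒ 17 minutes.
Without V→F, F's earliest start moves from 8 to 0.
After: V→H→P = 8+1+7 = 16 → 16 minutes.

16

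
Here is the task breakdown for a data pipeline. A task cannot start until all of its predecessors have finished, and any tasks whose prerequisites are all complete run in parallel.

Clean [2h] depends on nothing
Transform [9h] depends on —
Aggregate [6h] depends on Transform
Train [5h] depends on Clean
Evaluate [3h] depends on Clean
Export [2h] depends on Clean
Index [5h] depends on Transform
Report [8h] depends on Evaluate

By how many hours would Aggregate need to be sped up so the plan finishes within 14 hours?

Current finish: 15 hours; target: 14.
Aggregate is on every critical path, so each hour cut from Aggregate cuts the finish by one (this holds down to a finish of 14).
Need 15 − 14 = 1 hour off Aggregate → Aggregate becomes 5 hours, finish becomes 14.

1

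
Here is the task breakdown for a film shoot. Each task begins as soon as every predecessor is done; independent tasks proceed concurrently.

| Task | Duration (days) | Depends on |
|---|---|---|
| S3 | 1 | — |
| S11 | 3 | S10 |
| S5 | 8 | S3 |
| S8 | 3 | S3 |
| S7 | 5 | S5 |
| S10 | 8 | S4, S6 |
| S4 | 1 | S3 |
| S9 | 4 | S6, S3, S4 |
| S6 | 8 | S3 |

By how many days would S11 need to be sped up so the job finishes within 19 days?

Current finish: 20 days; target: 19.
S11 is on every critical path, so each day cut from S11 cuts the finish by one (this holds down to a finish of 18).
Need 20 − 19 = 1 day off S11 → S11 becomes 2 days, finish becomes 19.

1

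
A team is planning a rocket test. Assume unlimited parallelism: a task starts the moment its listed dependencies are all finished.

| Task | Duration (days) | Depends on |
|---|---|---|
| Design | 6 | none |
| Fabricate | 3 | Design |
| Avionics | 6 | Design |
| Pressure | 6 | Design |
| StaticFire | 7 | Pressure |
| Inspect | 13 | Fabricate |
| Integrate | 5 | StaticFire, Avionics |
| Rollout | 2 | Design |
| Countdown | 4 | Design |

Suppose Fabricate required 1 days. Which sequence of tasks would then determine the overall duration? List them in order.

As given, the longest chain is Design→Pressure→StaticFire→Integrate = 6+6+7+5 = 24, so the finish is 24 days.
Fabricate has 2 days of float (longest path through it is 22).
The critical path is still Design→Pressure→StaticFire→Integrate; finish is now 24 days.

Design, Pressure, StaticFire, Integrate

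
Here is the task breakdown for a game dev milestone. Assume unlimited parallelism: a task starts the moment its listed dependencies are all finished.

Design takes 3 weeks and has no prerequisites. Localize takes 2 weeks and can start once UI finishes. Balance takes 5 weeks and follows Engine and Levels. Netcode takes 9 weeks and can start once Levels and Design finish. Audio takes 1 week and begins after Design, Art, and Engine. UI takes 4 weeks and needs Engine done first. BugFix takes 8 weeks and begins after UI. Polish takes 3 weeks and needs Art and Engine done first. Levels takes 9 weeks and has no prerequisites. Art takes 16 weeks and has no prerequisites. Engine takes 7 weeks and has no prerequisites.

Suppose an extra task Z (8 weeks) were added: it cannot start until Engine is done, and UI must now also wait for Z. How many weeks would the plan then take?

Originally the plan takes 19 weeks.
With Z inserted, UI now waits for max(Engine, Z).
New critical path: Engine→Z→UI→BugFix = 7+8+4+8 = 27 ⇒ 27 weeks.

27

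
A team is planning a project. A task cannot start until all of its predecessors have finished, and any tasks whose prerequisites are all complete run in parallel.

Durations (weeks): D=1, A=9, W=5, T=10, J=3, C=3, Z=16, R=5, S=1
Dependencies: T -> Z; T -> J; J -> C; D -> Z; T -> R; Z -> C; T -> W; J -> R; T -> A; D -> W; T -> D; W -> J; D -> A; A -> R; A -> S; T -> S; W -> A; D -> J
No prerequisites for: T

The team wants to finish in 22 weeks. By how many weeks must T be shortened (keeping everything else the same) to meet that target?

8

Current finish: 30 weeks; target: 22.
T is on every critical path, so each week cut from T cuts the finish by one (this holds down to a finish of 21).
Need 30 − 22 = 8 weeks off T → T becomes 2 weeks, finish becomes 22.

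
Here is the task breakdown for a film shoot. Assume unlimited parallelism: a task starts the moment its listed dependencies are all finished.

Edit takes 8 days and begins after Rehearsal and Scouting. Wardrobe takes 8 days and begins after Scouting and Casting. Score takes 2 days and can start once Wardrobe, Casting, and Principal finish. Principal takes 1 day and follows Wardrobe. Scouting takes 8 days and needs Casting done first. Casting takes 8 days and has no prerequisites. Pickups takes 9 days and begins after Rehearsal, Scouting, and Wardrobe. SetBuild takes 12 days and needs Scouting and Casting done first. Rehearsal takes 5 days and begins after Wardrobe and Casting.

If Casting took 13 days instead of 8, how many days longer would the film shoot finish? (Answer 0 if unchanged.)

The binding path is Casting→Scouting→Wardrobe→Rehearsal→Pickups = 8+8+8+5+9 = 38; finish at 38 days.
Since Casting is critical, the +5 change carries straight to that chain (now 43 days).
That remains the longest chain; total 43 days.
Change in finish: 43 − 38 = +5 days.

5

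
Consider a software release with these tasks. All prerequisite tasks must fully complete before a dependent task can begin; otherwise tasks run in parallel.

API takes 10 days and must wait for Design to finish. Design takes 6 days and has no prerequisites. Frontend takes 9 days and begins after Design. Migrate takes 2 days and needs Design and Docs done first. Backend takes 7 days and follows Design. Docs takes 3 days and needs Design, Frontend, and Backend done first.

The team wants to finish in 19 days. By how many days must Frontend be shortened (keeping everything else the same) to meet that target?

1

Current finish: 20 days; target: 19.
Frontend is on every critical path, so each day cut from Frontend cuts the finish by one (this holds down to a finish of 18).
Need 20 − 19 = 1 day off Frontend → Frontend becomes 8 days, finish becomes 19.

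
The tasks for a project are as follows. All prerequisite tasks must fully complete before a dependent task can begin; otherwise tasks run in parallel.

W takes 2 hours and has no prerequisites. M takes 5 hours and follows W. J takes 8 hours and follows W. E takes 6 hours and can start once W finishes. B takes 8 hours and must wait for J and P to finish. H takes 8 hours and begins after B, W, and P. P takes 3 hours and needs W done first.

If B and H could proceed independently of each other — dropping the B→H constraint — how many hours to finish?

18

With the dependency in place, W→J→B→H = 2+8+8+8 = 26 sets the finish at 26 hours.
Without B→H, H's earliest start moves from 18 to 5.
The longest chain is now W→J→B = 2+8+8 = 18, so the plan takes 18 hours.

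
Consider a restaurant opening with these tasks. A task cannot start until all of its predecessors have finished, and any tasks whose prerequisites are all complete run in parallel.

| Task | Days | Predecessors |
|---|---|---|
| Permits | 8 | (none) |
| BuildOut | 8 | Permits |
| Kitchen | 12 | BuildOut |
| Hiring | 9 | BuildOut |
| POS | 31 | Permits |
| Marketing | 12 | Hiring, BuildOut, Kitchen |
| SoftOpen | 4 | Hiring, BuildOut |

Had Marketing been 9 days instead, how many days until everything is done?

39

Baseline: Permits→BuildOut→Kitchen→Marketing = 8+8+12+12 = 40 → 40 days.
Since Marketing is critical, the -3 change carries straight to that chain (now 37 days).
Now Permits→POS = 8+31 = 39 is longest, so the finish becomes 39 days.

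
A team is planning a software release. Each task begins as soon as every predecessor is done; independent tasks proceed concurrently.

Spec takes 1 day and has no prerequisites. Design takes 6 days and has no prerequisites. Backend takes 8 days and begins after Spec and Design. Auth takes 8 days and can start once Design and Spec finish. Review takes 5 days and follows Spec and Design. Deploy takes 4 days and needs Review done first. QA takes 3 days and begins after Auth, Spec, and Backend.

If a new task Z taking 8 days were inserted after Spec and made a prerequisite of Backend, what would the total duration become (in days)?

20

Originally the job takes 17 days.
With Z inserted, Backend now waits for max(Spec, Design, Z).
New critical path: Spec→Z→Backend→QA = 1+8+8+3 = 20 ⇒ 20 days.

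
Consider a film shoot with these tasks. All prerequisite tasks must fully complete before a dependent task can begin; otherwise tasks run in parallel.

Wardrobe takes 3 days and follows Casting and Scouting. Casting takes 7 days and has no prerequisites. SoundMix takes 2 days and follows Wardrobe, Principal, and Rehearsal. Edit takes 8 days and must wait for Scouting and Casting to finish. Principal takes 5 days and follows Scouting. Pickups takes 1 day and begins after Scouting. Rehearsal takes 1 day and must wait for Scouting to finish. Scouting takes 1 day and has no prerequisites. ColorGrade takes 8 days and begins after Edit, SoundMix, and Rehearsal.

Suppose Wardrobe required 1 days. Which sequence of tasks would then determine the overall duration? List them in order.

Baseline: Casting→Edit→ColorGrade = 7+8+8 = 23 → 23 days.
The longest path through Wardrobe is only 20 days, so Wardrobe has float 3.
That remains the longest chain; total 23 days.

Casting, Edit, ColorGrade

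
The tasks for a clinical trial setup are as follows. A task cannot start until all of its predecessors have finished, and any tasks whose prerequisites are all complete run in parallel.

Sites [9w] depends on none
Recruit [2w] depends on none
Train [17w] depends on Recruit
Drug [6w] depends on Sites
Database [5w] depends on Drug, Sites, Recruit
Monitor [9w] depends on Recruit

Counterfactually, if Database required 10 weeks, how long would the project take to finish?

Actual critical path: Sites→Drug→Database = 9+6+5 = 20 ⇒ 20 weeks.
Since Database is critical, the +5 change carries straight to that chain (now 25 weeks).
The critical path is still Sites→Drug→Database; finish is now 25 weeks.

25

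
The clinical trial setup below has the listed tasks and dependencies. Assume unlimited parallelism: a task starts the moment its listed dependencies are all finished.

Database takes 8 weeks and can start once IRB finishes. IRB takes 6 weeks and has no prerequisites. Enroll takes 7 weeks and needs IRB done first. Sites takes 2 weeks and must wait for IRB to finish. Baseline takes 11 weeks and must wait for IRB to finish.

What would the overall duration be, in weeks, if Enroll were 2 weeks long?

17

The binding path is IRB→Baseline = 6+11 = 17; finish at 17 weeks.
The longest path through Enroll is only 13 weeks, so Enroll has float 4.
That remains the longest chain; total 17 weeks.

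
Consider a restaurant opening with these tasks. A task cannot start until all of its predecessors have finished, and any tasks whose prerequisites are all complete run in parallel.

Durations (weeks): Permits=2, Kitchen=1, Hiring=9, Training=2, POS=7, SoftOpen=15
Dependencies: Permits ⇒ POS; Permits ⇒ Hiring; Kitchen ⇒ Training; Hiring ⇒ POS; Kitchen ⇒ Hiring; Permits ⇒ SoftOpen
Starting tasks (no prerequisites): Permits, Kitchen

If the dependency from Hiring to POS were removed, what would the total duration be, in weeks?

17

With the dependency in place, Permits→Hiring→POS = 2+9+7 = 18 sets the finish at 18 weeks.
Without Hiring→POS, POS's earliest start moves from 11 to 2.
The longest chain is now Permits→SoftOpen = 2+15 = 17, so the restaurant opening takes 17 weeks.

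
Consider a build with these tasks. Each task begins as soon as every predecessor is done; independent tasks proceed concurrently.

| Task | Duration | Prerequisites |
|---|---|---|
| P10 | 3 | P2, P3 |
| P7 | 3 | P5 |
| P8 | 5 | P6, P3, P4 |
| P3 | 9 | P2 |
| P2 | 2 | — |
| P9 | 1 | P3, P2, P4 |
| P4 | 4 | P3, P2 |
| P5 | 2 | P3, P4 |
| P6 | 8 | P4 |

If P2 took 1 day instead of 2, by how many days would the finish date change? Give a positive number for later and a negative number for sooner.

Baseline: P2→P3→P4→P6→P8 = 2+9+4+8+5 = 28 → 28 days.
Since P2 is critical, the -1 change carries straight to that chain (now 27 days).
No other chain overtakes it, so the finish is 27 days.
Change in finish: 27 − 28 = -1 days.

-1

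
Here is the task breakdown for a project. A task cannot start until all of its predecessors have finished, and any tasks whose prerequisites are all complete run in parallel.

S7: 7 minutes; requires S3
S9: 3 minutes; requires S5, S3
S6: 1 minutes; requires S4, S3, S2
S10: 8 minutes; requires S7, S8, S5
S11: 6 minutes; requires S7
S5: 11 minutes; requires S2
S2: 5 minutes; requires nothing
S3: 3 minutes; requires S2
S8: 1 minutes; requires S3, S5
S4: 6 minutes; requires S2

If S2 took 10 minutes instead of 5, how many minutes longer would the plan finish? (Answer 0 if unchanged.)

5

As given, the longest chain is S2→S5→S8→S10 = 5+11+1+8 = 25, so the finish is 25 minutes.
S2 is on the critical path; changing it to 10 makes that path 30 minutes.
That remains the longest chain; total 30 minutes.
Change in finish: 30 − 25 = +5 minutes.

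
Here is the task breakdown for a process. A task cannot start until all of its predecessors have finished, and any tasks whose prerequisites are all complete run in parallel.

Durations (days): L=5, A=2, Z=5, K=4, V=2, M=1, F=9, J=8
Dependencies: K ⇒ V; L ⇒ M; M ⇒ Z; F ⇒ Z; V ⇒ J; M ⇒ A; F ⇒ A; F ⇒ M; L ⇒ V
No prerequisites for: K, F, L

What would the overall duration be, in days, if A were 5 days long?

15

The binding path is F→M→Z = 9+1+5 = 15; finish at 15 days.
The longest path through A is only 12 days, so A has float 3.
The binding chain switches to F→M→A = 9+1+5 = 15; finish 15 days.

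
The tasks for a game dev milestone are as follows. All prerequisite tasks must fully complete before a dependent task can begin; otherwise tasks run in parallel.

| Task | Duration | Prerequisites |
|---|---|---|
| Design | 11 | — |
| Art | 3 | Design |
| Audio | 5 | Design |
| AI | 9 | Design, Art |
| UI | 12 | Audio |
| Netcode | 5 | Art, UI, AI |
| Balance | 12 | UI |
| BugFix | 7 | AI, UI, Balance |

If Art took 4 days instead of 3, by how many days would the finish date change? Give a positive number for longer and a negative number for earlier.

The binding path is Design→Audio→UI→Balance→BugFix = 11+5+12+12+7 = 47; finish at 47 days.
Art is off the critical path — its longest chain is 30 days, giving 17 of slack.
That remains the longest chain; total 47 days.
Change in finish: 47 − 47 = +0 days.

0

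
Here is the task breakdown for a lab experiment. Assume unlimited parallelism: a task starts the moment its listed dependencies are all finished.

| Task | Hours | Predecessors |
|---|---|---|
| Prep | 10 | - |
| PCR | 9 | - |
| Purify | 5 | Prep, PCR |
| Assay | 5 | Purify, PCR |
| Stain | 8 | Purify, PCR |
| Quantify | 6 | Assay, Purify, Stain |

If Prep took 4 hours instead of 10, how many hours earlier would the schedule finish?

The binding path is Prep→Purify→Stain→Quantify = 10+5+8+6 = 29; finish at 29 hours.
Prep lies on that path, so at 4 hours the path becomes 23 hours.
Now PCR→Purify→Stain→Quantify = 9+5+8+6 = 28 is longest, so the finish becomes 28 hours.
Change in finish: 28 − 29 = -1 hours.

1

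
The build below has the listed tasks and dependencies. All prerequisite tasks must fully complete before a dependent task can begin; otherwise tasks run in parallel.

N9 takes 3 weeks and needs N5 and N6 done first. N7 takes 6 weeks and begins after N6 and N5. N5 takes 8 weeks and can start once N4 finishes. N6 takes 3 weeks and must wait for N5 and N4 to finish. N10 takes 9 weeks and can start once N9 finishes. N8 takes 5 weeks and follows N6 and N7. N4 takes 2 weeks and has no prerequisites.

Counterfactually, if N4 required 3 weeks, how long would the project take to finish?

26

Critical path before the change: N4→N5→N6→N9→N10 = 2+8+3+3+9 = 25 giving 25 weeks.
Since N4 is critical, the +1 change carries straight to that chain (now 26 weeks).
The critical path is still N4→N5→N6→N9→N10; finish is now 26 weeks.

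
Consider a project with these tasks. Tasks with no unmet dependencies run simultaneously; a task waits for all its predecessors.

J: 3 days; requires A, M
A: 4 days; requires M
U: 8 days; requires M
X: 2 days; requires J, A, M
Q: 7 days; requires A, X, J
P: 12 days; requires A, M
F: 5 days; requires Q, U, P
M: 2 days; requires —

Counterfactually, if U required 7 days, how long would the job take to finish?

Baseline: M→A→J→X→Q→F = 2+4+3+2+7+5 = 23 → 23 days.
U has 8 days of float (longest path through it is 15).
No other chain overtakes it, so the finish is 23 days.

23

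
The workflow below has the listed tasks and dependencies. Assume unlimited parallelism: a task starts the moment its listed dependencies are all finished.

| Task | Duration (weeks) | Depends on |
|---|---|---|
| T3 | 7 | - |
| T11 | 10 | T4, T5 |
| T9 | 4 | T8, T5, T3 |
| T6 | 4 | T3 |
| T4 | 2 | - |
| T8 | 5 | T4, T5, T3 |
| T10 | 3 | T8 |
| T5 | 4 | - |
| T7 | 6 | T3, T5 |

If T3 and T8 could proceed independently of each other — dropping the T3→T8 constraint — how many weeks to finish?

With the dependency in place, T3→T8→T9 = 7+5+4 = 16 sets the finish at 16 weeks.
Without T3→T8, T8's earliest start moves from 7 to 4.
New critical path: T5→T11 = 4+10 = 14 ⇒ 14 weeks.

14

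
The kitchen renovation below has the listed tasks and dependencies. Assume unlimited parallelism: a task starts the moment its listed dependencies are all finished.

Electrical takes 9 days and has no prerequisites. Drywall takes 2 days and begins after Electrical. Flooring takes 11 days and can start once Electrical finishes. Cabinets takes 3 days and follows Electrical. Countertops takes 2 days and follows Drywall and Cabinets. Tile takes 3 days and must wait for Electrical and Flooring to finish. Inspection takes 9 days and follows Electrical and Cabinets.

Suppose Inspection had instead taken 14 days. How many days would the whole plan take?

26

Critical path before the change: Electrical→Flooring→Tile = 9+11+3 = 23 giving 23 days.
The longest path through Inspection is only 21 days, so Inspection has float 2.
The binding chain switches to Electrical→Cabinets→Inspection = 9+3+14 = 26; finish 26 days.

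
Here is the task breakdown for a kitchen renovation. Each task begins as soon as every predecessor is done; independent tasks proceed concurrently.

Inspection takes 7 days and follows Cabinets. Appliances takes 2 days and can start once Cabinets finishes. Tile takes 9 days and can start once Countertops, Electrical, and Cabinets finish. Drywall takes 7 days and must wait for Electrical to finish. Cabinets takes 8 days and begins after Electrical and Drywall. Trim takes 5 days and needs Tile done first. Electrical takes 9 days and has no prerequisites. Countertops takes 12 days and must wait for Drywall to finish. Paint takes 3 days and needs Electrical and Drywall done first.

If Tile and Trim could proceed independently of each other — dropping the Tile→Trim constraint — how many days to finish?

37

Original critical path: Electrical→Drywall→Countertops→Tile→Trim = 9+7+12+9+5 = 42 ⇒ 42 days.
Without Tile→Trim, Trim's earliest start moves from 37 to 0.
New critical path: Electrical→Drywall→Countertops→Tile = 9+7+12+9 = 37 ⇒ 37 days.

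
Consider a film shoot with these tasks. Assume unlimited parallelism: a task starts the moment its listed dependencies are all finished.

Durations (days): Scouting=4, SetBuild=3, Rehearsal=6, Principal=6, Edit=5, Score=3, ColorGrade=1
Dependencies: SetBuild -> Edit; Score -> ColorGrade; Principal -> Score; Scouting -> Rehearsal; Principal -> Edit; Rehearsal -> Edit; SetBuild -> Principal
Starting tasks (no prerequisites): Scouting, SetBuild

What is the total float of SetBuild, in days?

Scouting→Rehearsal→Edit = 4+6+5 = 15 sets the makespan at 15 days.
The longest chain containing SetBuild totals 14 days.
So SetBuild can slip 4 − 3 = 1 day.

1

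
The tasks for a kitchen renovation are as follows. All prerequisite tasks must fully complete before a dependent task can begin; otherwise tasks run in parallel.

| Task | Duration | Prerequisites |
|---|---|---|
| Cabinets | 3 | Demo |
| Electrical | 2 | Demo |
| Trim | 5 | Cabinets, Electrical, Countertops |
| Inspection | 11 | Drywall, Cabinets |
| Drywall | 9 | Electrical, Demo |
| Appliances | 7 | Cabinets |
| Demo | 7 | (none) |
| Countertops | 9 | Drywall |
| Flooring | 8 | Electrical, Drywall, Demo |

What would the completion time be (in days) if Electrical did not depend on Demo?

Original critical path: Demo→Electrical→Drywall→Countertops→Trim = 7+2+9+9+5 = 32 ⇒ 32 days.
Without Demo→Electrical, Electrical's earliest start moves from 7 to 0.
New critical path: Demo→Drywall→Countertops→Trim = 7+9+9+5 = 30 ⇒ 30 days.

30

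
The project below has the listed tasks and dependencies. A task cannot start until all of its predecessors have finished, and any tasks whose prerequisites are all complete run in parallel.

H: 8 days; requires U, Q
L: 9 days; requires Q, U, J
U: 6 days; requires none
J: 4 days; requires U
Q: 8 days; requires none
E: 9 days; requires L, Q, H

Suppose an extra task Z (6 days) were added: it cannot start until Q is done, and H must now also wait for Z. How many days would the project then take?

31

Originally the project takes 28 days.
With Z inserted, H now waits for max(U, Q, Z).
New critical path: Q→Z→H→E = 8+6+8+9 = 31 ⇒ 31 days.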